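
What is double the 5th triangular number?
The 5th triangular number = 5×6/2 = 15
Compute 15 × 2 = 30
30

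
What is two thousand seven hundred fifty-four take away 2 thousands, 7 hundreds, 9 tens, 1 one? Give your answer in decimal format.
Convert two thousand seven hundred fifty-four (English words) → 2×1000 + 7×100 + 54 = 2754 (decimal)
Convert 2 thousands, 7 hundreds, 9 tens, 1 one (place-value notation) → 2×1000 + 7×100 + 9×10 + 1 = 2791 (decimal)
Compute 2754 - 2791 = -37
-37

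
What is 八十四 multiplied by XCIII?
Convert 八十四 (Chinese numeral) → 8×10 + 4 = 84 (decimal)
Convert XCIII (Roman numeral) → 90 + 1 + 1 + 1 = 93 (decimal)
Compute 84 × 93 = 7812
7812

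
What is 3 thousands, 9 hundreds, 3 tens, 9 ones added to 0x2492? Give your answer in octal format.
Convert 3 thousands, 9 hundreds, 3 tens, 9 ones (place-value notation) → 3×1000 + 9×100 + 3×10 + 9 = 3939 (decimal)
Convert 0x2492 (hexadecimal) → 2×4096 + 4×256 + 9×16 + 2 = 9362 (decimal)
Compute 3939 + 9362 = 13301
Convert 13301 (decimal) → 13301 = 3×4096 + 1×512 + 7×64 + 6×8 + 5 → 0o31765 (octal)
0o31765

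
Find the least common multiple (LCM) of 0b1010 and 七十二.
Convert 0b1010 (binary) → 8 + 2 = 10 (decimal)
Convert 七十二 (Chinese numeral) → 7×10 + 2 = 72 (decimal)
Compute lcm(10, 72) = 360
360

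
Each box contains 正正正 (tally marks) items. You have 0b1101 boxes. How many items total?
Convert 正正正 (tally marks) → 5 + 5 + 5 = 15 (decimal)
Convert 0b1101 (binary) → 8 + 4 + 1 = 13 (decimal)
Compute 15 × 13 = 195
195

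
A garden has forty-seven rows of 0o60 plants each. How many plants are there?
Convert 0o60 (octal) → 6×8 = 48 (decimal)
Convert forty-seven (English words) → 47 (decimal)
Compute 48 × 47 = 2256
2256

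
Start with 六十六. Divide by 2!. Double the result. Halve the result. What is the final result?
Convert 六十六 (Chinese numeral) → 6×10 + 6 = 66 (decimal)
Start: 66
Convert 2! (factorial) → 2 (decimal)
66 ÷ 2 = 33
33 × 2 = 66
66 ÷ 2 = 33
33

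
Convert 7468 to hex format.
Convert 7468 (decimal) → 7468 = 1×4096 + 13×256 + 2×16 + 12 → 0x1D2C (hexadecimal)
0x1D2C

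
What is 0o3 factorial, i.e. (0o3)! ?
Convert 0o3 (octal) → 3 (decimal)
Compute 3! = 6
6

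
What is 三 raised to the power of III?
Convert 三 (Chinese numeral) → 3 (decimal)
Convert III (Roman numeral) → 1 + 1 + 1 = 3 (decimal)
Compute 3 ^ 3 = 27
27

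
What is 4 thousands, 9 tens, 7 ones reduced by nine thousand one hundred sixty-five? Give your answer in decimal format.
Convert 4 thousands, 9 tens, 7 ones (place-value notation) → 4×1000 + 9×10 + 7 = 4097 (decimal)
Convert nine thousand one hundred sixty-five (English words) → 9×1000 + 1×100 + 65 = 9165 (decimal)
Compute 4097 - 9165 = -5068
-5068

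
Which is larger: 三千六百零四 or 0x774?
Convert 三千六百零四 (Chinese numeral) → 3×1000 + 6×100 + 4 = 3604 (decimal)
Convert 0x774 (hexadecimal) → 7×256 + 7×16 + 4 = 1908 (decimal)
Compare 3604 vs 1908: larger = 3604
3604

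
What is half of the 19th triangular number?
The 19th triangular number = 19×20/2 = 190
Compute 190 ÷ 2 = 95
95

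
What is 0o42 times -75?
Convert 0o42 (octal) → 4×8 + 2 = 34 (decimal)
Compute 34 × -75 = -2550
-2550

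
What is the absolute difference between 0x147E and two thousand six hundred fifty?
Convert 0x147E (hexadecimal) → 1×4096 + 4×256 + 7×16 + 14 = 5246 (decimal)
Convert two thousand six hundred fifty (English words) → 2×1000 + 6×100 + 50 = 2650 (decimal)
Compute |5246 - 2650| = 2596
2596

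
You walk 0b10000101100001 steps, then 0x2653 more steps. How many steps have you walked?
Convert 0b10000101100001 (binary) → 8192 + 256 + 64 + 32 + 1 = 8545 (decimal)
Convert 0x2653 (hexadecimal) → 2×4096 + 6×256 + 5×16 + 3 = 9811 (decimal)
Compute 8545 + 9811 = 18356
18356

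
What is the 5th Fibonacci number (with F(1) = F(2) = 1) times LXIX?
Convert the 5th Fibonacci number (with F(1) = F(2) = 1) (Fibonacci index) → 1, 1, 2, 3, 5 → 5 (decimal)
Convert LXIX (Roman numeral) → 50 + 10 + 9 = 69 (decimal)
Compute 5 × 69 = 345
345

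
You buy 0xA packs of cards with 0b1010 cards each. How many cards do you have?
Convert 0b1010 (binary) → 8 + 2 = 10 (decimal)
Convert 0xA (hexadecimal) → 10 (decimal)
Compute 10 × 10 = 100
100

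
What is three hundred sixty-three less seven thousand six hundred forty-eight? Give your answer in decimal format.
Convert three hundred sixty-three (English words) → 3×100 + 63 = 363 (decimal)
Convert seven thousand six hundred forty-eight (English words) → 7×1000 + 6×100 + 48 = 7648 (decimal)
Compute 363 - 7648 = -7285
-7285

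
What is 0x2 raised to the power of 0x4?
Convert 0x2 (hexadecimal) → 2 (decimal)
Convert 0x4 (hexadecimal) → 4 (decimal)
Compute 2 ^ 4 = 16
16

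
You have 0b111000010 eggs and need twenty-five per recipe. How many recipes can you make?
Convert 0b111000010 (binary) → 256 + 128 + 64 + 2 = 450 (decimal)
Convert twenty-five (English words) → 25 (decimal)
Compute 450 ÷ 25 = 18
18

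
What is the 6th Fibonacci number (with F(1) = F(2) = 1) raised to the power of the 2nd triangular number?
Convert the 6th Fibonacci number (with F(1) = F(2) = 1) (Fibonacci index) → 1, 1, 2, 3, 5, 8 → 8 (decimal)
Convert the 2nd triangular number (triangular index) → 2×3/2 = 3 (decimal)
Compute 8 ^ 3 = 512
512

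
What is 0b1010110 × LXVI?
Convert 0b1010110 (binary) → 64 + 16 + 4 + 2 = 86 (decimal)
Convert LXVI (Roman numeral) → 50 + 10 + 5 + 1 = 66 (decimal)
Compute 86 × 66 = 5676
5676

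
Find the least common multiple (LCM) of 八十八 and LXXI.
Convert 八十八 (Chinese numeral) → 8×10 + 8 = 88 (decimal)
Convert LXXI (Roman numeral) → 50 + 10 + 10 + 1 = 71 (decimal)
Compute lcm(88, 71) = 6248
6248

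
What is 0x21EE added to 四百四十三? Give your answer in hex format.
Convert 0x21EE (hexadecimal) → 2×4096 + 1×256 + 14×16 + 14 = 8686 (decimal)
Convert 四百四十三 (Chinese numeral) → 4×100 + 4×10 + 3 = 443 (decimal)
Compute 8686 + 443 = 9129
Convert 9129 (decimal) → 9129 = 2×4096 + 3×256 + 10×16 + 9 → 0x23A9 (hexadecimal)
0x23A9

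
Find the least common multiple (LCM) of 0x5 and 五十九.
Convert 0x5 (hexadecimal) → 5 (decimal)
Convert 五十九 (Chinese numeral) → 5×10 + 9 = 59 (decimal)
Compute lcm(5, 59) = 295
295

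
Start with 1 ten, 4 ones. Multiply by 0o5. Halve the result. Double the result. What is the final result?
Convert 1 ten, 4 ones (place-value notation) → 1×10 + 4 = 14 (decimal)
Start: 14
Convert 0o5 (octal) → 5 (decimal)
14 × 5 = 70
70 ÷ 2 = 35
35 × 2 = 70
70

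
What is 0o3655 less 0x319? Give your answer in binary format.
Convert 0o3655 (octal) → 3×512 + 6×64 + 5×8 + 5 = 1965 (decimal)
Convert 0x319 (hexadecimal) → 3×256 + 1×16 + 9 = 793 (decimal)
Compute 1965 - 793 = 1172
Convert 1172 (decimal) → 1172 = 1024 + 128 + 16 + 4 → 0b10010010100 (binary)
0b10010010100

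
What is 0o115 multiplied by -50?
Convert 0o115 (octal) → 1×64 + 1×8 + 5 = 77 (decimal)
Compute 77 × -50 = -3850
-3850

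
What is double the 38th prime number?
The 38th prime number = 163
Compute 163 × 2 = 326
326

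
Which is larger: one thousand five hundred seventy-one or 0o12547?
Convert one thousand five hundred seventy-one (English words) → 1×1000 + 5×100 + 71 = 1571 (decimal)
Convert 0o12547 (octal) → 1×4096 + 2×512 + 5×64 + 4×8 + 7 = 5479 (decimal)
Compare 1571 vs 5479: larger = 5479
5479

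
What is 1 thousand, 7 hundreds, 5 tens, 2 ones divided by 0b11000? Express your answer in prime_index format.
Convert 1 thousand, 7 hundreds, 5 tens, 2 ones (place-value notation) → 1×1000 + 7×100 + 5×10 + 2 = 1752 (decimal)
Convert 0b11000 (binary) → 16 + 8 = 24 (decimal)
Compute 1752 ÷ 24 = 73
Convert 73 (decimal) → the 21st prime (prime index)
the 21st prime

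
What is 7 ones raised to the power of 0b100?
Convert 7 ones (place-value notation) → 7 (decimal)
Convert 0b100 (binary) → 4 (decimal)
Compute 7 ^ 4 = 2401
2401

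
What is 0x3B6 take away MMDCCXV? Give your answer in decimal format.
Convert 0x3B6 (hexadecimal) → 3×256 + 11×16 + 6 = 950 (decimal)
Convert MMDCCXV (Roman numeral) → 1000 + 1000 + 500 + 100 + 100 + 10 + 5 = 2715 (decimal)
Compute 950 - 2715 = -1765
-1765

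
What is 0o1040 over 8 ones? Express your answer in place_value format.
Convert 0o1040 (octal) → 1×512 + 4×8 = 544 (decimal)
Convert 8 ones (place-value notation) → 8 (decimal)
Compute 544 ÷ 8 = 68
Convert 68 (decimal) → 68 = 6×10 + 8 → 6 tens, 8 ones (place-value notation)
6 tens, 8 ones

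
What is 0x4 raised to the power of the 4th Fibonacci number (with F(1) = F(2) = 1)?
Convert 0x4 (hexadecimal) → 4 (decimal)
Convert the 4th Fibonacci number (with F(1) = F(2) = 1) (Fibonacci index) → 1, 1, 2, 3 → 3 (decimal)
Compute 4 ^ 3 = 64
64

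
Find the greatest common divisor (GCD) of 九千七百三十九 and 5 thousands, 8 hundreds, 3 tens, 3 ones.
Convert 九千七百三十九 (Chinese numeral) → 9×1000 + 7×100 + 3×10 + 9 = 9739 (decimal)
Convert 5 thousands, 8 hundreds, 3 tens, 3 ones (place-value notation) → 5×1000 + 8×100 + 3×10 + 3 = 5833 (decimal)
Compute gcd(9739, 5833) = 1
1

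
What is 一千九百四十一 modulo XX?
Convert 一千九百四十一 (Chinese numeral) → 1×1000 + 9×100 + 4×10 + 1 = 1941 (decimal)
Convert XX (Roman numeral) → 10 + 10 = 20 (decimal)
Compute 1941 mod 20 = 1
1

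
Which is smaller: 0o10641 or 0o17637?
Convert 0o10641 (octal) → 1×4096 + 6×64 + 4×8 + 1 = 4513 (decimal)
Convert 0o17637 (octal) → 1×4096 + 7×512 + 6×64 + 3×8 + 7 = 8095 (decimal)
Compare 4513 vs 8095: smaller = 4513
4513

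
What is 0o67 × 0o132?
Convert 0o67 (octal) → 6×8 + 7 = 55 (decimal)
Convert 0o132 (octal) → 1×64 + 3×8 + 2 = 90 (decimal)
Compute 55 × 90 = 4950
4950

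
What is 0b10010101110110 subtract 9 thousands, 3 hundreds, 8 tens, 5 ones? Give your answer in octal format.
Convert 0b10010101110110 (binary) → 8192 + 1024 + 256 + 64 + 32 + 16 + 4 + 2 = 9590 (decimal)
Convert 9 thousands, 3 hundreds, 8 tens, 5 ones (place-value notation) → 9×1000 + 3×100 + 8×10 + 5 = 9385 (decimal)
Compute 9590 - 9385 = 205
Convert 205 (decimal) → 205 = 3×64 + 1×8 + 5 → 0o315 (octal)
0o315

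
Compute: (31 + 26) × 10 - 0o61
Convert 0o61 (octal) → 6×8 + 1 = 49 (decimal)
Expression in decimal: (31 + 26) × 10 - 49
Parentheses first: 31 + 26 = 57
Multiply: 57 × 10 = 570
Subtract: 570 - 49 = 521
521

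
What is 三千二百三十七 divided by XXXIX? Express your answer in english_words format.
Convert 三千二百三十七 (Chinese numeral) → 3×1000 + 2×100 + 3×10 + 7 = 3237 (decimal)
Convert XXXIX (Roman numeral) → 10 + 10 + 10 + 9 = 39 (decimal)
Compute 3237 ÷ 39 = 83
Convert 83 (decimal) → eighty-three (English words)
eighty-three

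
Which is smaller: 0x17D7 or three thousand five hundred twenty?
Convert 0x17D7 (hexadecimal) → 1×4096 + 7×256 + 13×16 + 7 = 6103 (decimal)
Convert three thousand five hundred twenty (English words) → 3×1000 + 5×100 + 20 = 3520 (decimal)
Compare 6103 vs 3520: smaller = 3520
3520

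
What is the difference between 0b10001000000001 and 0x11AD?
Convert 0b10001000000001 (binary) → 8192 + 512 + 1 = 8705 (decimal)
Convert 0x11AD (hexadecimal) → 1×4096 + 1×256 + 10×16 + 13 = 4525 (decimal)
Difference: |8705 - 4525| = 4180
4180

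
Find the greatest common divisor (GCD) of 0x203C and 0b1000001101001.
Convert 0x203C (hexadecimal) → 2×4096 + 3×16 + 12 = 8252 (decimal)
Convert 0b1000001101001 (binary) → 4096 + 64 + 32 + 8 + 1 = 4201 (decimal)
Compute gcd(8252, 4201) = 1
1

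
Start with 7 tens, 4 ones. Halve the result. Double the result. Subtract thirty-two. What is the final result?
Convert 7 tens, 4 ones (place-value notation) → 7×10 + 4 = 74 (decimal)
Start: 74
74 ÷ 2 = 37
37 × 2 = 74
Convert thirty-two (English words) → 32 (decimal)
74 - 32 = 42
42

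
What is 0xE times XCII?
Convert 0xE (hexadecimal) → 14 (decimal)
Convert XCII (Roman numeral) → 90 + 1 + 1 = 92 (decimal)
Compute 14 × 92 = 1288
1288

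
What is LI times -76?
Convert LI (Roman numeral) → 50 + 1 = 51 (decimal)
Compute 51 × -76 = -3876
-3876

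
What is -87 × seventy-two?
Convert seventy-two (English words) → 72 (decimal)
Compute -87 × 72 = -6264
-6264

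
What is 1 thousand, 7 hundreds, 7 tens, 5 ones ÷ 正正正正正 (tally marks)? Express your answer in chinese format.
Convert 1 thousand, 7 hundreds, 7 tens, 5 ones (place-value notation) → 1×1000 + 7×100 + 7×10 + 5 = 1775 (decimal)
Convert 正正正正正 (tally marks) → 5 + 5 + 5 + 5 + 5 = 25 (decimal)
Compute 1775 ÷ 25 = 71
Convert 71 (decimal) → 71 = 7×10 + 1 → 七十一 (Chinese numeral)
七十一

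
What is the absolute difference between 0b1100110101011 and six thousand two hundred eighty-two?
Convert 0b1100110101011 (binary) → 4096 + 2048 + 256 + 128 + 32 + 8 + 2 + 1 = 6571 (decimal)
Convert six thousand two hundred eighty-two (English words) → 6×1000 + 2×100 + 82 = 6282 (decimal)
Compute |6571 - 6282| = 289
289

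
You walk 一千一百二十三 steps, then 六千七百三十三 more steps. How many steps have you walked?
Convert 一千一百二十三 (Chinese numeral) → 1×1000 + 1×100 + 2×10 + 3 = 1123 (decimal)
Convert 六千七百三十三 (Chinese numeral) → 6×1000 + 7×100 + 3×10 + 3 = 6733 (decimal)
Compute 1123 + 6733 = 7856
7856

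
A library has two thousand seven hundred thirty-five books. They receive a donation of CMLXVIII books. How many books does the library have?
Convert two thousand seven hundred thirty-five (English words) → 2×1000 + 7×100 + 35 = 2735 (decimal)
Convert CMLXVIII (Roman numeral) → 900 + 50 + 10 + 5 + 1 + 1 + 1 = 968 (decimal)
Compute 2735 + 968 = 3703
3703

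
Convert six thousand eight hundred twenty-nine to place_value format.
Convert six thousand eight hundred twenty-nine (English words) → 6×1000 + 8×100 + 29 = 6829 (decimal)
Convert 6829 (decimal) → 6829 = 6×1000 + 8×100 + 2×10 + 9 → 6 thousands, 8 hundreds, 2 tens, 9 ones (place-value notation)
6 thousands, 8 hundreds, 2 tens, 9 ones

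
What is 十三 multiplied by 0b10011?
Convert 十三 (Chinese numeral) → 1×10 + 3 = 13 (decimal)
Convert 0b10011 (binary) → 16 + 2 + 1 = 19 (decimal)
Compute 13 × 19 = 247
247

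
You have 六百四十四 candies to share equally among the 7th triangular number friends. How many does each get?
Convert 六百四十四 (Chinese numeral) → 6×100 + 4×10 + 4 = 644 (decimal)
Convert the 7th triangular number (triangular index) → 7×8/2 = 28 (decimal)
Compute 644 ÷ 28 = 23
23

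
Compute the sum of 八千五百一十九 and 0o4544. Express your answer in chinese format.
Convert 八千五百一十九 (Chinese numeral) → 8×1000 + 5×100 + 1×10 + 9 = 8519 (decimal)
Convert 0o4544 (octal) → 4×512 + 5×64 + 4×8 + 4 = 2404 (decimal)
Compute 8519 + 2404 = 10923
Convert 10923 (decimal) → 10923 = 1×10000 + 9×100 + 2×10 + 3 → 一万零九百二十三 (Chinese numeral)
一万零九百二十三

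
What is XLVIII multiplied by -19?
Convert XLVIII (Roman numeral) → 40 + 5 + 1 + 1 + 1 = 48 (decimal)
Compute 48 × -19 = -912
-912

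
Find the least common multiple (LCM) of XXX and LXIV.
Convert XXX (Roman numeral) → 10 + 10 + 10 = 30 (decimal)
Convert LXIV (Roman numeral) → 50 + 10 + 4 = 64 (decimal)
Compute lcm(30, 64) = 960
960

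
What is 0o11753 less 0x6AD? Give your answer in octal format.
Convert 0o11753 (octal) → 1×4096 + 1×512 + 7×64 + 5×8 + 3 = 5099 (decimal)
Convert 0x6AD (hexadecimal) → 6×256 + 10×16 + 13 = 1709 (decimal)
Compute 5099 - 1709 = 3390
Convert 3390 (decimal) → 3390 = 6×512 + 4×64 + 7×8 + 6 → 0o6476 (octal)
0o6476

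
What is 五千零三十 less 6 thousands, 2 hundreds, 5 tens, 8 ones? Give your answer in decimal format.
Convert 五千零三十 (Chinese numeral) → 5×1000 + 3×10 = 5030 (decimal)
Convert 6 thousands, 2 hundreds, 5 tens, 8 ones (place-value notation) → 6×1000 + 2×100 + 5×10 + 8 = 6258 (decimal)
Compute 5030 - 6258 = -1228
-1228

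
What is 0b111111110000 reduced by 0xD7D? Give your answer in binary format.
Convert 0b111111110000 (binary) → 2048 + 1024 + 512 + 256 + 128 + 64 + 32 + 16 = 4080 (decimal)
Convert 0xD7D (hexadecimal) → 13×256 + 7×16 + 13 = 3453 (decimal)
Compute 4080 - 3453 = 627
Convert 627 (decimal) → 627 = 512 + 64 + 32 + 16 + 2 + 1 → 0b1001110011 (binary)
0b1001110011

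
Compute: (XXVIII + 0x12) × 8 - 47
Convert XXVIII (Roman numeral) → 10 + 10 + 5 + 1 + 1 + 1 = 28 (decimal)
Convert 0x12 (hexadecimal) → 1×16 + 2 = 18 (decimal)
Expression in decimal: (28 + 18) × 8 - 47
Parentheses first: 28 + 18 = 46
Multiply: 46 × 8 = 368
Subtract: 368 - 47 = 321
321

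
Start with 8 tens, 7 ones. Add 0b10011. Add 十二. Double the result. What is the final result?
Convert 8 tens, 7 ones (place-value notation) → 8×10 + 7 = 87 (decimal)
Start: 87
Convert 0b10011 (binary) → 16 + 2 + 1 = 19 (decimal)
87 + 19 = 106
Convert 十二 (Chinese numeral) → 1×10 + 2 = 12 (decimal)
106 + 12 = 118
118 × 2 = 236
236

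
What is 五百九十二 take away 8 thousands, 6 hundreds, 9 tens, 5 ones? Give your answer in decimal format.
Convert 五百九十二 (Chinese numeral) → 5×100 + 9×10 + 2 = 592 (decimal)
Convert 8 thousands, 6 hundreds, 9 tens, 5 ones (place-value notation) → 8×1000 + 6×100 + 9×10 + 5 = 8695 (decimal)
Compute 592 - 8695 = -8103
-8103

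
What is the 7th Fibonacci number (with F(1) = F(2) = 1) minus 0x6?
The 7th Fibonacci number (with F(1) = F(2) = 1): 1, 1, 2, 3, 5, 8, 13 → 13
Convert 0x6 (hexadecimal) → 6 (decimal)
Compute 13 - 6 = 7
7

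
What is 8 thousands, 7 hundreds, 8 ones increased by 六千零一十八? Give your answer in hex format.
Convert 8 thousands, 7 hundreds, 8 ones (place-value notation) → 8×1000 + 7×100 + 8 = 8708 (decimal)
Convert 六千零一十八 (Chinese numeral) → 6×1000 + 1×10 + 8 = 6018 (decimal)
Compute 8708 + 6018 = 14726
Convert 14726 (decimal) → 14726 = 3×4096 + 9×256 + 8×16 + 6 → 0x3986 (hexadecimal)
0x3986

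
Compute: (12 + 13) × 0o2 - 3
Convert 0o2 (octal) → 2 (decimal)
Expression in decimal: (12 + 13) × 2 - 3
Parentheses first: 12 + 13 = 25
Multiply: 25 × 2 = 50
Subtract: 50 - 3 = 47
47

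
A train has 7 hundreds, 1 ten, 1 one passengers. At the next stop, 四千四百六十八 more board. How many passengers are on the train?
Convert 7 hundreds, 1 ten, 1 one (place-value notation) → 7×100 + 1×10 + 1 = 711 (decimal)
Convert 四千四百六十八 (Chinese numeral) → 4×1000 + 4×100 + 6×10 + 8 = 4468 (decimal)
Compute 711 + 4468 = 5179
5179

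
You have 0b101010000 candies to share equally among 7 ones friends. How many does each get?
Convert 0b101010000 (binary) → 256 + 64 + 16 = 336 (decimal)
Convert 7 ones (place-value notation) → 7 (decimal)
Compute 336 ÷ 7 = 48
48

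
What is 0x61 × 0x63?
Convert 0x61 (hexadecimal) → 6×16 + 1 = 97 (decimal)
Convert 0x63 (hexadecimal) → 6×16 + 3 = 99 (decimal)
Compute 97 × 99 = 9603
9603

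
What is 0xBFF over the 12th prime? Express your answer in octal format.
Convert 0xBFF (hexadecimal) → 11×256 + 15×16 + 15 = 3071 (decimal)
Convert the 12th prime (prime index) → 37 (decimal)
Compute 3071 ÷ 37 = 83
Convert 83 (decimal) → 83 = 1×64 + 2×8 + 3 → 0o123 (octal)
0o123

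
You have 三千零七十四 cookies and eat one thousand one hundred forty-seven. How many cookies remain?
Convert 三千零七十四 (Chinese numeral) → 3×1000 + 7×10 + 4 = 3074 (decimal)
Convert one thousand one hundred forty-seven (English words) → 1×1000 + 1×100 + 47 = 1147 (decimal)
Compute 3074 - 1147 = 1927
1927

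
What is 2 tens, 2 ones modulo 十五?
Convert 2 tens, 2 ones (place-value notation) → 2×10 + 2 = 22 (decimal)
Convert 十五 (Chinese numeral) → 1×10 + 5 = 15 (decimal)
Compute 22 mod 15 = 7
7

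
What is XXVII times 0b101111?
Convert XXVII (Roman numeral) → 10 + 10 + 5 + 1 + 1 = 27 (decimal)
Convert 0b101111 (binary) → 32 + 8 + 4 + 2 + 1 = 47 (decimal)
Compute 27 × 47 = 1269
1269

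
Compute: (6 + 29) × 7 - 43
Parentheses first: 6 + 29 = 35
Multiply: 35 × 7 = 245
Subtract: 245 - 43 = 202
202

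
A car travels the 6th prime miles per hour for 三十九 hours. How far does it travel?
Convert the 6th prime (prime index) → 13 (decimal)
Convert 三十九 (Chinese numeral) → 3×10 + 9 = 39 (decimal)
Compute 13 × 39 = 507
507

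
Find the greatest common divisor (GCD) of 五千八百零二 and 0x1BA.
Convert 五千八百零二 (Chinese numeral) → 5×1000 + 8×100 + 2 = 5802 (decimal)
Convert 0x1BA (hexadecimal) → 1×256 + 11×16 + 10 = 442 (decimal)
Compute gcd(5802, 442) = 2
2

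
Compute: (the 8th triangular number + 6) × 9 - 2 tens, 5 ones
Convert the 8th triangular number (triangular index) → 8×9/2 = 36 (decimal)
Convert 2 tens, 5 ones (place-value notation) → 2×10 + 5 = 25 (decimal)
Expression in decimal: (36 + 6) × 9 - 25
Parentheses first: 36 + 6 = 42
Multiply: 42 × 9 = 378
Subtract: 378 - 25 = 353
353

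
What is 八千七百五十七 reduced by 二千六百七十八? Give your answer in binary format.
Convert 八千七百五十七 (Chinese numeral) → 8×1000 + 7×100 + 5×10 + 7 = 8757 (decimal)
Convert 二千六百七十八 (Chinese numeral) → 2×1000 + 6×100 + 7×10 + 8 = 2678 (decimal)
Compute 8757 - 2678 = 6079
Convert 6079 (decimal) → 6079 = 4096 + 1024 + 512 + 256 + 128 + 32 + 16 + 8 + 4 + 2 + 1 → 0b1011110111111 (binary)
0b1011110111111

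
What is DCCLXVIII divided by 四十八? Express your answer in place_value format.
Convert DCCLXVIII (Roman numeral) → 500 + 100 + 100 + 50 + 10 + 5 + 1 + 1 + 1 = 768 (decimal)
Convert 四十八 (Chinese numeral) → 4×10 + 8 = 48 (decimal)
Compute 768 ÷ 48 = 16
Convert 16 (decimal) → 16 = 1×10 + 6 → 1 ten, 6 ones (place-value notation)
1 ten, 6 ones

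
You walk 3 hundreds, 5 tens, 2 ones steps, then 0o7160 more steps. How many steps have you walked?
Convert 3 hundreds, 5 tens, 2 ones (place-value notation) → 3×100 + 5×10 + 2 = 352 (decimal)
Convert 0o7160 (octal) → 7×512 + 1×64 + 6×8 = 3696 (decimal)
Compute 352 + 3696 = 4048
4048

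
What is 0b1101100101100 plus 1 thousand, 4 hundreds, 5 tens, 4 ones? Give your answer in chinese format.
Convert 0b1101100101100 (binary) → 4096 + 2048 + 512 + 256 + 32 + 8 + 4 = 6956 (decimal)
Convert 1 thousand, 4 hundreds, 5 tens, 4 ones (place-value notation) → 1×1000 + 4×100 + 5×10 + 4 = 1454 (decimal)
Compute 6956 + 1454 = 8410
Convert 8410 (decimal) → 8410 = 8×1000 + 4×100 + 1×10 → 八千四百一十 (Chinese numeral)
八千四百一十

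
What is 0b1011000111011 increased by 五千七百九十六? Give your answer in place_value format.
Convert 0b1011000111011 (binary) → 4096 + 1024 + 512 + 32 + 16 + 8 + 2 + 1 = 5691 (decimal)
Convert 五千七百九十六 (Chinese numeral) → 5×1000 + 7×100 + 9×10 + 6 = 5796 (decimal)
Compute 5691 + 5796 = 11487
Convert 11487 (decimal) → 11487 = 11×1000 + 4×100 + 8×10 + 7 → 11 thousands, 4 hundreds, 8 tens, 7 ones (place-value notation)
11 thousands, 4 hundreds, 8 tens, 7 ones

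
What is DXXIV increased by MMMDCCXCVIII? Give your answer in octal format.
Convert DXXIV (Roman numeral) → 500 + 10 + 10 + 4 = 524 (decimal)
Convert MMMDCCXCVIII (Roman numeral) → 1000 + 1000 + 1000 + 500 + 100 + 100 + 90 + 5 + 1 + 1 + 1 = 3798 (decimal)
Compute 524 + 3798 = 4322
Convert 4322 (decimal) → 4322 = 1×4096 + 3×64 + 4×8 + 2 → 0o10342 (octal)
0o10342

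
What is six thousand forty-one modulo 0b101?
Convert six thousand forty-one (English words) → 6×1000 + 41 = 6041 (decimal)
Convert 0b101 (binary) → 4 + 1 = 5 (decimal)
Compute 6041 mod 5 = 1
1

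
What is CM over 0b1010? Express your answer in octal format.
Convert CM (Roman numeral) → 900 (decimal)
Convert 0b1010 (binary) → 8 + 2 = 10 (decimal)
Compute 900 ÷ 10 = 90
Convert 90 (decimal) → 90 = 1×64 + 3×8 + 2 → 0o132 (octal)
0o132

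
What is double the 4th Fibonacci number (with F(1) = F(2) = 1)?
The 4th Fibonacci number (with F(1) = F(2) = 1): 1, 1, 2, 3 → 3
Compute 3 × 2 = 6
6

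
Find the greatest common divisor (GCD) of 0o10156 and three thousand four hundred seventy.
Convert 0o10156 (octal) → 1×4096 + 1×64 + 5×8 + 6 = 4206 (decimal)
Convert three thousand four hundred seventy (English words) → 3×1000 + 4×100 + 70 = 3470 (decimal)
Compute gcd(4206, 3470) = 2
2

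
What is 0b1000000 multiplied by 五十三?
Convert 0b1000000 (binary) → 64 (decimal)
Convert 五十三 (Chinese numeral) → 5×10 + 3 = 53 (decimal)
Compute 64 × 53 = 3392
3392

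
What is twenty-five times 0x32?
Convert twenty-five (English words) → 25 (decimal)
Convert 0x32 (hexadecimal) → 3×16 + 2 = 50 (decimal)
Compute 25 × 50 = 1250
1250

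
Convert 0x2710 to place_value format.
Convert 0x2710 (hexadecimal) → 2×4096 + 7×256 + 1×16 = 10000 (decimal)
Convert 10000 (decimal) → 10000 = 10×1000 → 10 thousands (place-value notation)
10 thousands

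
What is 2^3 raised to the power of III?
Convert 2^3 (power) → 8 (decimal)
Convert III (Roman numeral) → 1 + 1 + 1 = 3 (decimal)
Compute 8 ^ 3 = 512
512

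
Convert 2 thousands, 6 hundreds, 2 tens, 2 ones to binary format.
Convert 2 thousands, 6 hundreds, 2 tens, 2 ones (place-value notation) → 2×1000 + 6×100 + 2×10 + 2 = 2622 (decimal)
Convert 2622 (decimal) → 2622 = 2048 + 512 + 32 + 16 + 8 + 4 + 2 → 0b101000111110 (binary)
0b101000111110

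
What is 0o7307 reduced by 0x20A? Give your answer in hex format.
Convert 0o7307 (octal) → 7×512 + 3×64 + 7 = 3783 (decimal)
Convert 0x20A (hexadecimal) → 2×256 + 10 = 522 (decimal)
Compute 3783 - 522 = 3261
Convert 3261 (decimal) → 3261 = 12×256 + 11×16 + 13 → 0xCBD (hexadecimal)
0xCBD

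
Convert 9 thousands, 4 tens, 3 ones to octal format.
Convert 9 thousands, 4 tens, 3 ones (place-value notation) → 9×1000 + 4×10 + 3 = 9043 (decimal)
Convert 9043 (decimal) → 9043 = 2×4096 + 1×512 + 5×64 + 2×8 + 3 → 0o21523 (octal)
0o21523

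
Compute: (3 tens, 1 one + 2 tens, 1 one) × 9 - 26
Convert 3 tens, 1 one (place-value notation) → 3×10 + 1 = 31 (decimal)
Convert 2 tens, 1 one (place-value notation) → 2×10 + 1 = 21 (decimal)
Expression in decimal: (31 + 21) × 9 - 26
Parentheses first: 31 + 21 = 52
Multiply: 52 × 9 = 468
Subtract: 468 - 26 = 442
442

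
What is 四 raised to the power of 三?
Convert 四 (Chinese numeral) → 4 (decimal)
Convert 三 (Chinese numeral) → 3 (decimal)
Compute 4 ^ 3 = 64
64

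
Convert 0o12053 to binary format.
Convert 0o12053 (octal) → 1×4096 + 2×512 + 5×8 + 3 = 5163 (decimal)
Convert 5163 (decimal) → 5163 = 4096 + 1024 + 32 + 8 + 2 + 1 → 0b1010000101011 (binary)
0b1010000101011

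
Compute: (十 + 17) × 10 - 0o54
Convert 十 (Chinese numeral) → 1×10 = 10 (decimal)
Convert 0o54 (octal) → 5×8 + 4 = 44 (decimal)
Expression in decimal: (10 + 17) × 10 - 44
Parentheses first: 10 + 17 = 27
Multiply: 27 × 10 = 270
Subtract: 270 - 44 = 226
226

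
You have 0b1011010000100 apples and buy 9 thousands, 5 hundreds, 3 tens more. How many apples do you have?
Convert 0b1011010000100 (binary) → 4096 + 1024 + 512 + 128 + 4 = 5764 (decimal)
Convert 9 thousands, 5 hundreds, 3 tens (place-value notation) → 9×1000 + 5×100 + 3×10 = 9530 (decimal)
Compute 5764 + 9530 = 15294
15294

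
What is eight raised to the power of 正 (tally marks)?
Convert eight (English words) → 8 (decimal)
Convert 正 (tally marks) → 5 (decimal)
Compute 8 ^ 5 = 32768
32768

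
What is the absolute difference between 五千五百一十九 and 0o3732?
Convert 五千五百一十九 (Chinese numeral) → 5×1000 + 5×100 + 1×10 + 9 = 5519 (decimal)
Convert 0o3732 (octal) → 3×512 + 7×64 + 3×8 + 2 = 2010 (decimal)
Compute |5519 - 2010| = 3509
3509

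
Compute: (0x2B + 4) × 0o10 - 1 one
Convert 0x2B (hexadecimal) → 2×16 + 11 = 43 (decimal)
Convert 0o10 (octal) → 1×8 = 8 (decimal)
Convert 1 one (place-value notation) → 1 (decimal)
Expression in decimal: (43 + 4) × 8 - 1
Parentheses first: 43 + 4 = 47
Multiply: 47 × 8 = 376
Subtract: 376 - 1 = 375
375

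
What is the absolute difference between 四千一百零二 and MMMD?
Convert 四千一百零二 (Chinese numeral) → 4×1000 + 1×100 + 2 = 4102 (decimal)
Convert MMMD (Roman numeral) → 1000 + 1000 + 1000 + 500 = 3500 (decimal)
Compute |4102 - 3500| = 602
602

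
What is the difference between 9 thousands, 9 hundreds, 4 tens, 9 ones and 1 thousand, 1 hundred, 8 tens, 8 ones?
Convert 9 thousands, 9 hundreds, 4 tens, 9 ones (place-value notation) → 9×1000 + 9×100 + 4×10 + 9 = 9949 (decimal)
Convert 1 thousand, 1 hundred, 8 tens, 8 ones (place-value notation) → 1×1000 + 1×100 + 8×10 + 8 = 1188 (decimal)
Difference: |9949 - 1188| = 8761
8761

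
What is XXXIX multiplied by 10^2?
Convert XXXIX (Roman numeral) → 10 + 10 + 10 + 9 = 39 (decimal)
Convert 10^2 (power) → 100 (decimal)
Compute 39 × 100 = 3900
3900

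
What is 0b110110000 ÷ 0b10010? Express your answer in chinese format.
Convert 0b110110000 (binary) → 256 + 128 + 32 + 16 = 432 (decimal)
Convert 0b10010 (binary) → 16 + 2 = 18 (decimal)
Compute 432 ÷ 18 = 24
Convert 24 (decimal) → 24 = 2×10 + 4 → 二十四 (Chinese numeral)
二十四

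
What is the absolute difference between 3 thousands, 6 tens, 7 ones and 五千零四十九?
Convert 3 thousands, 6 tens, 7 ones (place-value notation) → 3×1000 + 6×10 + 7 = 3067 (decimal)
Convert 五千零四十九 (Chinese numeral) → 5×1000 + 4×10 + 9 = 5049 (decimal)
Compute |3067 - 5049| = 1982
1982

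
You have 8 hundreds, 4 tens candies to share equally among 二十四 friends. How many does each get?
Convert 8 hundreds, 4 tens (place-value notation) → 8×100 + 4×10 = 840 (decimal)
Convert 二十四 (Chinese numeral) → 2×10 + 4 = 24 (decimal)
Compute 840 ÷ 24 = 35
35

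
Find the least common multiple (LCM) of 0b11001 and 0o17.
Convert 0b11001 (binary) → 16 + 8 + 1 = 25 (decimal)
Convert 0o17 (octal) → 1×8 + 7 = 15 (decimal)
Compute lcm(25, 15) = 75
75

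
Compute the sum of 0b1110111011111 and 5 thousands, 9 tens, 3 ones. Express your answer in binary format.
Convert 0b1110111011111 (binary) → 4096 + 2048 + 1024 + 256 + 128 + 64 + 16 + 8 + 4 + 2 + 1 = 7647 (decimal)
Convert 5 thousands, 9 tens, 3 ones (place-value notation) → 5×1000 + 9×10 + 3 = 5093 (decimal)
Compute 7647 + 5093 = 12740
Convert 12740 (decimal) → 12740 = 8192 + 4096 + 256 + 128 + 64 + 4 → 0b11000111000100 (binary)
0b11000111000100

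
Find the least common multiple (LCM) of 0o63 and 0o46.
Convert 0o63 (octal) → 6×8 + 3 = 51 (decimal)
Convert 0o46 (octal) → 4×8 + 6 = 38 (decimal)
Compute lcm(51, 38) = 1938
1938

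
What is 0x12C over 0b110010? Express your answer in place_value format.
Convert 0x12C (hexadecimal) → 1×256 + 2×16 + 12 = 300 (decimal)
Convert 0b110010 (binary) → 32 + 16 + 2 = 50 (decimal)
Compute 300 ÷ 50 = 6
Convert 6 (decimal) → 6 ones (place-value notation)
6 ones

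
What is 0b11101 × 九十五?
Convert 0b11101 (binary) → 16 + 8 + 4 + 1 = 29 (decimal)
Convert 九十五 (Chinese numeral) → 9×10 + 5 = 95 (decimal)
Compute 29 × 95 = 2755
2755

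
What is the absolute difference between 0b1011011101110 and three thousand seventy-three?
Convert 0b1011011101110 (binary) → 4096 + 1024 + 512 + 128 + 64 + 32 + 8 + 4 + 2 = 5870 (decimal)
Convert three thousand seventy-three (English words) → 3×1000 + 73 = 3073 (decimal)
Compute |5870 - 3073| = 2797
2797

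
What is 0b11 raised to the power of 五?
Convert 0b11 (binary) → 2 + 1 = 3 (decimal)
Convert 五 (Chinese numeral) → 5 (decimal)
Compute 3 ^ 5 = 243
243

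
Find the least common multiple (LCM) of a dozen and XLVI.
Convert a dozen (colloquial) → 12 (decimal)
Convert XLVI (Roman numeral) → 40 + 5 + 1 = 46 (decimal)
Compute lcm(12, 46) = 276
276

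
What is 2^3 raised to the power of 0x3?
Convert 2^3 (power) → 8 (decimal)
Convert 0x3 (hexadecimal) → 3 (decimal)
Compute 8 ^ 3 = 512
512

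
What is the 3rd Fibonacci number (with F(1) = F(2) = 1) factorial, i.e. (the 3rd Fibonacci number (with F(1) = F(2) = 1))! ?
Convert the 3rd Fibonacci number (with F(1) = F(2) = 1) (Fibonacci index) → 1, 1, 2 → 2 (decimal)
Compute 2! = 2
2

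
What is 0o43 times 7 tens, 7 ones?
Convert 0o43 (octal) → 4×8 + 3 = 35 (decimal)
Convert 7 tens, 7 ones (place-value notation) → 7×10 + 7 = 77 (decimal)
Compute 35 × 77 = 2695
2695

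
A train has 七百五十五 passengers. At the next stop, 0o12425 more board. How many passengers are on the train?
Convert 七百五十五 (Chinese numeral) → 7×100 + 5×10 + 5 = 755 (decimal)
Convert 0o12425 (octal) → 1×4096 + 2×512 + 4×64 + 2×8 + 5 = 5397 (decimal)
Compute 755 + 5397 = 6152
6152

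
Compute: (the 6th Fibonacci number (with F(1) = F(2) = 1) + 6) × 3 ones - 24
Convert the 6th Fibonacci number (with F(1) = F(2) = 1) (Fibonacci index) → 1, 1, 2, 3, 5, 8 → 8 (decimal)
Convert 3 ones (place-value notation) → 3 (decimal)
Expression in decimal: (8 + 6) × 3 - 24
Parentheses first: 8 + 6 = 14
Multiply: 14 × 3 = 42
Subtract: 42 - 24 = 18
18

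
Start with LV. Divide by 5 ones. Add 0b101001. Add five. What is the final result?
Convert LV (Roman numeral) → 50 + 5 = 55 (decimal)
Start: 55
Convert 5 ones (place-value notation) → 5 (decimal)
55 ÷ 5 = 11
Convert 0b101001 (binary) → 32 + 8 + 1 = 41 (decimal)
11 + 41 = 52
Convert five (English words) → 5 (decimal)
52 + 5 = 57
57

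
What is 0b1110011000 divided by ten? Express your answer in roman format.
Convert 0b1110011000 (binary) → 512 + 256 + 128 + 16 + 8 = 920 (decimal)
Convert ten (English words) → 10 (decimal)
Compute 920 ÷ 10 = 92
Convert 92 (decimal) → 92 = 90 + 1 + 1 → XCII (Roman numeral)
XCII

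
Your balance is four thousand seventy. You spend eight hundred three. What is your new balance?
Convert four thousand seventy (English words) → 4×1000 + 70 = 4070 (decimal)
Convert eight hundred three (English words) → 8×100 + 3 = 803 (decimal)
Compute 4070 - 803 = 3267
3267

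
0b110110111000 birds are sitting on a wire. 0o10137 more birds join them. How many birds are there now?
Convert 0b110110111000 (binary) → 2048 + 1024 + 256 + 128 + 32 + 16 + 8 = 3512 (decimal)
Convert 0o10137 (octal) → 1×4096 + 1×64 + 3×8 + 7 = 4191 (decimal)
Compute 3512 + 4191 = 7703
7703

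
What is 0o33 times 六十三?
Convert 0o33 (octal) → 3×8 + 3 = 27 (decimal)
Convert 六十三 (Chinese numeral) → 6×10 + 3 = 63 (decimal)
Compute 27 × 63 = 1701
1701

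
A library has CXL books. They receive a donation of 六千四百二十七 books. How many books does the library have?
Convert CXL (Roman numeral) → 100 + 40 = 140 (decimal)
Convert 六千四百二十七 (Chinese numeral) → 6×1000 + 4×100 + 2×10 + 7 = 6427 (decimal)
Compute 140 + 6427 = 6567
6567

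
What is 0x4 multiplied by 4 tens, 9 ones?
Convert 0x4 (hexadecimal) → 4 (decimal)
Convert 4 tens, 9 ones (place-value notation) → 4×10 + 9 = 49 (decimal)
Compute 4 × 49 = 196
196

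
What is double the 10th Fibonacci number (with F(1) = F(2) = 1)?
The 10th Fibonacci number (with F(1) = F(2) = 1): 1, 1, 2, 3, 5, 8, 13, 21, 34, 55 → 55
Compute 55 × 2 = 110
110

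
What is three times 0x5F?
Convert three (English words) → 3 (decimal)
Convert 0x5F (hexadecimal) → 5×16 + 15 = 95 (decimal)
Compute 3 × 95 = 285
285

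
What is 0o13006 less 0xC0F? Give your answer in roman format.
Convert 0o13006 (octal) → 1×4096 + 3×512 + 6 = 5638 (decimal)
Convert 0xC0F (hexadecimal) → 12×256 + 15 = 3087 (decimal)
Compute 5638 - 3087 = 2551
Convert 2551 (decimal) → 2551 = 1000 + 1000 + 500 + 50 + 1 → MMDLI (Roman numeral)
MMDLI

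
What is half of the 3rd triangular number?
The 3rd triangular number = 3×4/2 = 6
Compute 6 ÷ 2 = 3
3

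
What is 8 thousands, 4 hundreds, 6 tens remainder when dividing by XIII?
Convert 8 thousands, 4 hundreds, 6 tens (place-value notation) → 8×1000 + 4×100 + 6×10 = 8460 (decimal)
Convert XIII (Roman numeral) → 10 + 1 + 1 + 1 = 13 (decimal)
Compute 8460 mod 13 = 10
10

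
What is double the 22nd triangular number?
The 22nd triangular number = 22×23/2 = 253
Compute 253 × 2 = 506
506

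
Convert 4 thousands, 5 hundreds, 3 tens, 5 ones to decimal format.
Convert 4 thousands, 5 hundreds, 3 tens, 5 ones (place-value notation) → 4×1000 + 5×100 + 3×10 + 5 = 4535 (decimal)
4535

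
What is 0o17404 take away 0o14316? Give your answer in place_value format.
Convert 0o17404 (octal) → 1×4096 + 7×512 + 4×64 + 4 = 7940 (decimal)
Convert 0o14316 (octal) → 1×4096 + 4×512 + 3×64 + 1×8 + 6 = 6350 (decimal)
Compute 7940 - 6350 = 1590
Convert 1590 (decimal) → 1590 = 1×1000 + 5×100 + 9×10 → 1 thousand, 5 hundreds, 9 tens (place-value notation)
1 thousand, 5 hundreds, 9 tens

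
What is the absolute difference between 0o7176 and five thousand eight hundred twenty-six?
Convert 0o7176 (octal) → 7×512 + 1×64 + 7×8 + 6 = 3710 (decimal)
Convert five thousand eight hundred twenty-six (English words) → 5×1000 + 8×100 + 26 = 5826 (decimal)
Compute |3710 - 5826| = 2116
2116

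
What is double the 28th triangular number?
The 28th triangular number = 28×29/2 = 406
Compute 406 × 2 = 812
812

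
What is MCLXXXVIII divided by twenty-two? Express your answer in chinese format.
Convert MCLXXXVIII (Roman numeral) → 1000 + 100 + 50 + 10 + 10 + 10 + 5 + 1 + 1 + 1 = 1188 (decimal)
Convert twenty-two (English words) → 22 (decimal)
Compute 1188 ÷ 22 = 54
Convert 54 (decimal) → 54 = 5×10 + 4 → 五十四 (Chinese numeral)
五十四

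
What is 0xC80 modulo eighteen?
Convert 0xC80 (hexadecimal) → 12×256 + 8×16 = 3200 (decimal)
Convert eighteen (English words) → 18 (decimal)
Compute 3200 mod 18 = 14
14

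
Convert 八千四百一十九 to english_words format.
Convert 八千四百一十九 (Chinese numeral) → 8×1000 + 4×100 + 1×10 + 9 = 8419 (decimal)
Convert 8419 (decimal) → 8419 = 8×1000 + 4×100 + 19 → eight thousand four hundred nineteen (English words)
eight thousand four hundred nineteen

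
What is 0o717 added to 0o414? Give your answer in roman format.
Convert 0o717 (octal) → 7×64 + 1×8 + 7 = 463 (decimal)
Convert 0o414 (octal) → 4×64 + 1×8 + 4 = 268 (decimal)
Compute 463 + 268 = 731
Convert 731 (decimal) → 731 = 500 + 100 + 100 + 10 + 10 + 10 + 1 → DCCXXXI (Roman numeral)
DCCXXXI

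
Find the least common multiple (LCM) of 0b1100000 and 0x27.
Convert 0b1100000 (binary) → 64 + 32 = 96 (decimal)
Convert 0x27 (hexadecimal) → 2×16 + 7 = 39 (decimal)
Compute lcm(96, 39) = 1248
1248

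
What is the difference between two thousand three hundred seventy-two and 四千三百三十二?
Convert two thousand three hundred seventy-two (English words) → 2×1000 + 3×100 + 72 = 2372 (decimal)
Convert 四千三百三十二 (Chinese numeral) → 4×1000 + 3×100 + 3×10 + 2 = 4332 (decimal)
Difference: |2372 - 4332| = 1960
1960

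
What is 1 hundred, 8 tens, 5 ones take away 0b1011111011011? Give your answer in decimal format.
Convert 1 hundred, 8 tens, 5 ones (place-value notation) → 1×100 + 8×10 + 5 = 185 (decimal)
Convert 0b1011111011011 (binary) → 4096 + 1024 + 512 + 256 + 128 + 64 + 16 + 8 + 2 + 1 = 6107 (decimal)
Compute 185 - 6107 = -5922
-5922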